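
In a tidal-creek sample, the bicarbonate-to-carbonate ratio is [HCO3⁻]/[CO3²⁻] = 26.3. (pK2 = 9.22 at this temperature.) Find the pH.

From K2 = [H⁺][CO3²⁻]/[HCO3⁻]:  pH = pK2 − log₁₀([HCO3⁻]/[CO3²⁻])
log₁₀(26.3) = +1.420
pH = 9.22 − (+1.420) = 7.80

pH = 7.80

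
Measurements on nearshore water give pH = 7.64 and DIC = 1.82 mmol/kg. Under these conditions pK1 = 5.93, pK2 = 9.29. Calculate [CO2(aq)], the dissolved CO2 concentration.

α₀ = 1 / (1 + K1/[H⁺] + K1K2/[H⁺]²) = 1 / (1 + 10^+1.71 + 10^+0.06)
   = 1 / (1 + 51.286 + 1.1482) = 1/53.434 = 0.01871
[CO2*] = α₀ × DIC = 0.01871 × 1.82 = 0.0341 mmol/kg

[CO2*] = 0.0341 mmol/kg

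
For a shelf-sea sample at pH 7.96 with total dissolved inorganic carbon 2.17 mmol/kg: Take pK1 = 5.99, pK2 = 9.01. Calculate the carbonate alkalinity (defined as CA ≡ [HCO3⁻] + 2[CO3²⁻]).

CA = [HCO3⁻] + 2[CO3²⁻] = (α₁ + 2α₂)·DIC
At pH 7.96: [H⁺]/K1 = 10^-1.97 = 0.010715, K2/[H⁺] = 10^-1.05 = 0.089125
α₁ = 1/(1 + 0.010715 + 0.089125) = 1/1.0998 = 0.9092; α₂ = α₁·K2/[H⁺] = 0.08103
α₁ + 2α₂ = 1.0713
CA = 1.0713 × 2.17 = 2.32 mmol/kg

CA = 2.32 mmol/kg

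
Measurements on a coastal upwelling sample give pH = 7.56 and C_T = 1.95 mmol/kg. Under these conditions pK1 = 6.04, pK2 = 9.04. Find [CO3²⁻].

[CO3²⁻] = 0.0607 mmol/kg

α₂ = 1 / (1 + [H⁺]/K2 + [H⁺]²/(K1K2)) = 1 / (1 + 10^+1.48 + 10^-0.04)
   = 1 / (1 + 30.200 + 0.91201) = 1/32.112 = 0.03114
[CO3²⁻] = α₂ × DIC = 0.03114 × 1.95 = 0.0607 mmol/kg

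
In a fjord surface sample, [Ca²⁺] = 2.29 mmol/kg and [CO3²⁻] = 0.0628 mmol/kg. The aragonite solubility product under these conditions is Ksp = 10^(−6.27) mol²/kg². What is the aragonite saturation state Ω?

Ω = 0.268

Ksp = 10^(−6.27) = 5.370×10^-7
Ω = [Ca²⁺][CO3²⁻]/Ksp = (2.29×10^-3)(0.0628×10^-3) / 5.370×10^-7 = 0.268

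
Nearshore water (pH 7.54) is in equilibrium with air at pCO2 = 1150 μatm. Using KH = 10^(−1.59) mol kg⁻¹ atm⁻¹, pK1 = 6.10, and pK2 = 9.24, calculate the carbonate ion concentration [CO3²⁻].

[CO3²⁻] = 16.2 μmol/kg

[CO2*] = KH · pCO2 = 10^(−1.59) × 1150×10^-6 = 2.956×10^-5 mol/kg
α₀ = 1/(1 + K1/[H⁺] + K1K2/[H⁺]²) = 1/(1 + 10^+1.44 + 10^-0.26) = 0.03437
DIC = [CO2*]/α₀ = 2.956×10^-5 / 0.03437 = 0.8599 mmol/kg
[CO3²⁻] = α₂·DIC; α₂ = 0.01889, so [CO3²⁻] = 0.01889 × 0.8599 = 0.0162 mmol/kg = 16.2 μmol/kg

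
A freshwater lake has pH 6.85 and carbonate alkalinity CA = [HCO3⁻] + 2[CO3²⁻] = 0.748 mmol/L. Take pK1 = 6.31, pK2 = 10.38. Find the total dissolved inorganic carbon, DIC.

DIC = 0.963 mmol/L

CA = [HCO3⁻] + 2[CO3²⁻] = (α₁ + 2α₂)·DIC
At pH 6.85: [H⁺]/K1 = 10^-0.54 = 0.28840, K2/[H⁺] = 10^-3.53 = 0.00029512
α₁ = 1/(1 + 0.28840 + 0.00029512) = 1/1.2887 = 0.7760; α₂ = α₁·K2/[H⁺] = 0.0002290
α₁ + 2α₂ = 0.7764
DIC = CA / (α₁ + 2α₂) = 0.748 / 0.7764 = 0.963 mmol/L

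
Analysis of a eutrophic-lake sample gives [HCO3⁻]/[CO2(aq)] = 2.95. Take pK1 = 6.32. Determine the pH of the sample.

pH = 6.79

From K1 = [H⁺][HCO3⁻]/[CO2(aq)]:  pH = pK1 + log₁₀([HCO3⁻]/[CO2(aq)])
log₁₀(2.95) = +0.470
pH = 6.32 + (+0.470) = 6.79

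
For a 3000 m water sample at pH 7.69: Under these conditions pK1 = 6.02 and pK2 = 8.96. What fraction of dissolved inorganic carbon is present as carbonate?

α₂ = 1 / (1 + [H⁺]/K2 + [H⁺]²/(K1K2)) = 1 / (1 + 10^+1.27 + 10^-0.40)
   = 1 / (1 + 18.621 + 0.39811) = 1/20.019 = 0.04995

α₂ = 0.0500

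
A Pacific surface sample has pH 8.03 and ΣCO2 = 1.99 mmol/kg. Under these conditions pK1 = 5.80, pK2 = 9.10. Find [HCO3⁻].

[HCO3⁻] = 1.82 mmol/kg

α₁ = 1 / (1 + [H⁺]/K1 + K2/[H⁺]) = 1 / (1 + 10^-2.23 + 10^-1.07)
   = 1 / (1 + 0.0058884 + 0.085114) = 1/1.0910 = 0.9166
[HCO3⁻] = α₁ × DIC = 0.9166 × 1.99 = 1.82 mmol/kg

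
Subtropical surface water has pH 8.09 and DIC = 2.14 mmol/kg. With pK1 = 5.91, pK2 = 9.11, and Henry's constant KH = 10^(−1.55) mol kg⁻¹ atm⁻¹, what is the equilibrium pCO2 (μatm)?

α₀ = 1 / (1 + K1/[H⁺] + K1K2/[H⁺]²) = 1 / (1 + 10^+2.18 + 10^+1.16)
   = 1 / (1 + 151.36 + 14.454) = 1/166.81 = 0.005995
[CO2*] = α₀ × DIC = 0.005995 × 2.14 = 0.01283 mmol/kg = 12.83 μmol/kg
pCO2 = [CO2*]/KH = 1.283×10^-5 / 2.818×10^-2 = 455 μatm

pCO2 = 455 μatm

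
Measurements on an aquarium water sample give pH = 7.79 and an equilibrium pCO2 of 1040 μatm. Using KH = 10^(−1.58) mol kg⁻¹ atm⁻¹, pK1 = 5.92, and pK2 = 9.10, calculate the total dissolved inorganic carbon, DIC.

[CO2*] = KH · pCO2 = 10^(−1.58) × 1040×10^-6 = 2.735×10^-5 mol/kg
α₀ = 1/(1 + K1/[H⁺] + K1K2/[H⁺]²) = 1/(1 + 10^+1.87 + 10^+0.56) = 0.01270
DIC = [CO2*]/α₀ = 2.735×10^-5 / 0.01270 = 2.15 mmol/kg

DIC = 2.15 mmol/kg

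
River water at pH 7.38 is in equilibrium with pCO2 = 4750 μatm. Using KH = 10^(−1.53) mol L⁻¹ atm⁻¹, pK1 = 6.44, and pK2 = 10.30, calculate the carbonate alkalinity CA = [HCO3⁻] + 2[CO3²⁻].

[CO2*] = KH · pCO2 = 10^(−1.53) × 4750×10^-6 = 1.402×10^-4 mol/L
α₀ = 1/(1 + K1/[H⁺] + K1K2/[H⁺]²) = 1/(1 + 10^+0.94 + 10^-1.98) = 0.1029
DIC = [CO2*]/α₀ = 1.402×10^-4 / 0.1029 = 1.363 mmol/L
CA = (α₁ + 2α₂)·DIC = (0.8960 + 2×0.001077) × 1.363 = 1.22 mmol/L

CA = 1.22 mmol/L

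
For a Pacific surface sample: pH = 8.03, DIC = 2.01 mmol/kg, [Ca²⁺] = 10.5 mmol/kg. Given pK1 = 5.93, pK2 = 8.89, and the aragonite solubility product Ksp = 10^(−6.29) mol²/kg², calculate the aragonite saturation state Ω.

Ω = 4.96

α₂ = 1 / (1 + [H⁺]/K2 + [H⁺]²/(K1K2)) = 1 / (1 + 10^+0.86 + 10^-1.24)
   = 1 / (1 + 7.2444 + 0.057544) = 1/8.3019 = 0.1205
[CO3²⁻] = α₂ × DIC = 0.1205 × 2.01 = 0.2421 mmol/kg
Ksp = 10^(−6.29) = 5.129×10^-7
Ω = [Ca²⁺][CO3²⁻]/Ksp = (10.5×10^-3)(2.421×10^-4) / 5.129×10^-7 = 4.96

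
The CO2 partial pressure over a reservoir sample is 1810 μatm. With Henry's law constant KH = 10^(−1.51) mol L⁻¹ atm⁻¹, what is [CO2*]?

KH = 10^(−1.51) = 3.090×10^-2 mol L⁻¹ atm⁻¹
[CO2*] = KH · pCO2 = 3.090×10^-2 × 1810×10^-6 atm = 5.59×10^-5 mol/L

[CO2*] = 55.9 μmol/L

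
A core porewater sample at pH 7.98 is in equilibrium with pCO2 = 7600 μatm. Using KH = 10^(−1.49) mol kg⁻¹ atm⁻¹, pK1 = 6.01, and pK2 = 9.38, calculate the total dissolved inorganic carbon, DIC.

[CO2*] = KH · pCO2 = 10^(−1.49) × 7600×10^-6 = 2.459×10^-4 mol/kg
α₀ = 1/(1 + K1/[H⁺] + K1K2/[H⁺]²) = 1/(1 + 10^+1.97 + 10^+0.57) = 0.01020
DIC = [CO2*]/α₀ = 2.459×10^-4 / 0.01020 = 24.1 mmol/kg

DIC = 24.1 mmol/kg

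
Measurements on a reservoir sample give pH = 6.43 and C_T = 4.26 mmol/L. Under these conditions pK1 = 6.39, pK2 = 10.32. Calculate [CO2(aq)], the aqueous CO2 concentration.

α₀ = 1 / (1 + K1/[H⁺] + K1K2/[H⁺]²) = 1 / (1 + 10^+0.04 + 10^-3.85)
   = 1 / (1 + 1.0965 + 0.00014125) = 1/2.0966 = 0.4770
[CO2*] = α₀ × DIC = 0.4770 × 4.26 = 2.03 mmol/L

[CO2*] = 2.03 mmol/L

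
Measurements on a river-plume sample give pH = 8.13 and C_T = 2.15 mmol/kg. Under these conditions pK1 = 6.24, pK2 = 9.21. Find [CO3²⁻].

[CO3²⁻] = 0.163 mmol/kg

α₂ = 1 / (1 + [H⁺]/K2 + [H⁺]²/(K1K2)) = 1 / (1 + 10^+1.08 + 10^-0.81)
   = 1 / (1 + 12.023 + 0.15488) = 1/13.178 = 0.07589
[CO3²⁻] = α₂ × DIC = 0.07589 × 2.15 = 0.163 mmol/kg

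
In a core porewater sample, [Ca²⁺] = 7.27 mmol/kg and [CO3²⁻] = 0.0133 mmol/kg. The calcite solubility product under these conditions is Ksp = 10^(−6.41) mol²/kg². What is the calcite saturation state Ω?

Ω = 0.249

Ksp = 10^(−6.41) = 3.890×10^-7
Ω = [Ca²⁺][CO3²⁻]/Ksp = (7.27×10^-3)(0.0133×10^-3) / 3.890×10^-7 = 0.249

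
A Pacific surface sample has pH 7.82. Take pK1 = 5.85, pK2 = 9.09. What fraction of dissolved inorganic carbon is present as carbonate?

α₂ = 0.0505

α₂ = 1 / (1 + [H⁺]/K2 + [H⁺]²/(K1K2)) = 1 / (1 + 10^+1.27 + 10^-0.70)
   = 1 / (1 + 18.621 + 0.19953) = 1/19.820 = 0.05045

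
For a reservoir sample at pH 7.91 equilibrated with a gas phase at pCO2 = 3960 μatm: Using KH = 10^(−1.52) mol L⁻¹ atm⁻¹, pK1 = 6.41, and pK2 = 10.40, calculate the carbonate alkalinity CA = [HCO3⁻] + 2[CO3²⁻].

[CO2*] = KH · pCO2 = 10^(−1.52) × 3960×10^-6 = 1.196×10^-4 mol/L
α₀ = 1/(1 + K1/[H⁺] + K1K2/[H⁺]²) = 1/(1 + 10^+1.50 + 10^-0.99) = 0.03056
DIC = [CO2*]/α₀ = 1.196×10^-4 / 0.03056 = 3.914 mmol/L
CA = (α₁ + 2α₂)·DIC = (0.9663 + 2×0.003127) × 3.914 = 3.81 mmol/L

CA = 3.81 mmol/L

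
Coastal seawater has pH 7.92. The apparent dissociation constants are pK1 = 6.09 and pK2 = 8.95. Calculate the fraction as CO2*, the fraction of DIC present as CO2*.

α₀ = 1 / (1 + K1/[H⁺] + K1K2/[H⁺]²) = 1 / (1 + 10^+1.83 + 10^+0.80)
   = 1 / (1 + 67.608 + 6.3096) = 1/74.918 = 0.01335

α₀ = 0.0133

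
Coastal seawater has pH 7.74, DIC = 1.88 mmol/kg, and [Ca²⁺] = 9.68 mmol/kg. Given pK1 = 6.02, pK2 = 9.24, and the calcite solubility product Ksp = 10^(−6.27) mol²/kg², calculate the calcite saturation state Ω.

Ω = 1.02

α₂ = 1 / (1 + [H⁺]/K2 + [H⁺]²/(K1K2)) = 1 / (1 + 10^+1.50 + 10^-0.22)
   = 1 / (1 + 31.623 + 0.60256) = 1/33.225 = 0.03010
[CO3²⁻] = α₂ × DIC = 0.03010 × 1.88 = 0.05658 mmol/kg
Ksp = 10^(−6.27) = 5.370×10^-7
Ω = [Ca²⁺][CO3²⁻]/Ksp = (9.68×10^-3)(5.658×10^-5) / 5.370×10^-7 = 1.02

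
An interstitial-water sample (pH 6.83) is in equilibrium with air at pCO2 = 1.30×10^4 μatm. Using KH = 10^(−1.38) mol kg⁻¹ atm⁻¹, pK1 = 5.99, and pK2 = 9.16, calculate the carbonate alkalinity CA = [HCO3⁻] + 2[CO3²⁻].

[CO2*] = KH · pCO2 = 10^(−1.38) × 1.30×10^4×10^-6 = 5.419×10^-4 mol/kg
α₀ = 1/(1 + K1/[H⁺] + K1K2/[H⁺]²) = 1/(1 + 10^+0.84 + 10^-1.49) = 0.1258
DIC = [CO2*]/α₀ = 5.419×10^-4 / 0.1258 = 4.309 mmol/kg
CA = (α₁ + 2α₂)·DIC = (0.8702 + 2×0.004070) × 4.309 = 3.78 mmol/kg

CA = 3.78 mmol/kg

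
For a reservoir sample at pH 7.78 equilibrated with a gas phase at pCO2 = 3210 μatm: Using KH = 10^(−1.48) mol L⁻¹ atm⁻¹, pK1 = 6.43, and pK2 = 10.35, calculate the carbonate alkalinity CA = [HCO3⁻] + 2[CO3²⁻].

CA = 2.39 mmol/L

[CO2*] = KH · pCO2 = 10^(−1.48) × 3210×10^-6 = 1.063×10^-4 mol/L
α₀ = 1/(1 + K1/[H⁺] + K1K2/[H⁺]²) = 1/(1 + 10^+1.35 + 10^-1.22) = 0.04265
DIC = [CO2*]/α₀ = 1.063×10^-4 / 0.04265 = 2.492 mmol/L
CA = (α₁ + 2α₂)·DIC = (0.9548 + 2×0.002570) × 2.492 = 2.39 mmol/L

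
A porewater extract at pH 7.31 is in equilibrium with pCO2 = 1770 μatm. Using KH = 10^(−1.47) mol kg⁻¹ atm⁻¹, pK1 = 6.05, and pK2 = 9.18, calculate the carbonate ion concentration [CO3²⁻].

[CO3²⁻] = 14.7 μmol/kg

[CO2*] = KH · pCO2 = 10^(−1.47) × 1770×10^-6 = 5.998×10^-5 mol/kg
α₀ = 1/(1 + K1/[H⁺] + K1K2/[H⁺]²) = 1/(1 + 10^+1.26 + 10^-0.61) = 0.05143
DIC = [CO2*]/α₀ = 5.998×10^-5 / 0.05143 = 1.166 mmol/kg
[CO3²⁻] = α₂·DIC; α₂ = 0.01263, so [CO3²⁻] = 0.01263 × 1.166 = 0.0147 mmol/kg = 14.7 μmol/kg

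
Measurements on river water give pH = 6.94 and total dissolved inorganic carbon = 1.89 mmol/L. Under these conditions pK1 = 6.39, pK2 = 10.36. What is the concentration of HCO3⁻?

[HCO3⁻] = 1.47 mmol/L

α₁ = 1 / (1 + [H⁺]/K1 + K2/[H⁺]) = 1 / (1 + 10^-0.55 + 10^-3.42)
   = 1 / (1 + 0.28184 + 0.00038019) = 1/1.2822 = 0.7799
[HCO3⁻] = α₁ × DIC = 0.7799 × 1.89 = 1.47 mmol/L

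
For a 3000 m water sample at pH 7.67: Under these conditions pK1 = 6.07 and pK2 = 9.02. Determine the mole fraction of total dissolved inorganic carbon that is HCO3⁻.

α₁ = 0.935

α₁ = 1 / (1 + [H⁺]/K1 + K2/[H⁺]) = 1 / (1 + 10^-1.60 + 10^-1.35)
   = 1 / (1 + 0.025119 + 0.044668) = 1/1.0698 = 0.9348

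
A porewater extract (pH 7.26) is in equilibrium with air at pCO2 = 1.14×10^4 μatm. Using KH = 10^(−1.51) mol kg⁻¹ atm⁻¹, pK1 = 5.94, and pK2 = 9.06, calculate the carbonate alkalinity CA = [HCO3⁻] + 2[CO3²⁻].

CA = 7.59 mmol/kg

[CO2*] = KH · pCO2 = 10^(−1.51) × 1.14×10^4×10^-6 = 3.523×10^-4 mol/kg
α₀ = 1/(1 + K1/[H⁺] + K1K2/[H⁺]²) = 1/(1 + 10^+1.32 + 10^-0.48) = 0.04500
DIC = [CO2*]/α₀ = 3.523×10^-4 / 0.04500 = 7.829 mmol/kg
CA = (α₁ + 2α₂)·DIC = (0.9401 + 2×0.01490) × 7.829 = 7.59 mmol/kg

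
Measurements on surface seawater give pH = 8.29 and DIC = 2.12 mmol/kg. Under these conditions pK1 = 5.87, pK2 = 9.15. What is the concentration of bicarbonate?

α₁ = 1 / (1 + [H⁺]/K1 + K2/[H⁺]) = 1 / (1 + 10^-2.42 + 10^-0.86)
   = 1 / (1 + 0.0038019 + 0.13804) = 1/1.1418 = 0.8758
[HCO3⁻] = α₁ × DIC = 0.8758 × 2.12 = 1.86 mmol/kg

[HCO3⁻] = 1.86 mmol/kg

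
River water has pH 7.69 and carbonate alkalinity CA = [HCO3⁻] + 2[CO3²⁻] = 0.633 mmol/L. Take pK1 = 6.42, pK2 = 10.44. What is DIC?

CA = [HCO3⁻] + 2[CO3²⁻] = (α₁ + 2α₂)·DIC
At pH 7.69: [H⁺]/K1 = 10^-1.27 = 0.053703, K2/[H⁺] = 10^-2.75 = 0.0017783
α₁ = 1/(1 + 0.053703 + 0.0017783) = 1/1.0555 = 0.9474; α₂ = α₁·K2/[H⁺] = 0.001685
α₁ + 2α₂ = 0.9508
DIC = CA / (α₁ + 2α₂) = 0.633 / 0.9508 = 0.666 mmol/L

DIC = 0.666 mmol/L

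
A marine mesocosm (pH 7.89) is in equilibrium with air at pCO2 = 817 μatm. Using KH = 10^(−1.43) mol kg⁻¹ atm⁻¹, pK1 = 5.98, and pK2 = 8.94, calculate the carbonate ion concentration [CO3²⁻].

[CO3²⁻] = 0.220 mmol/kg

[CO2*] = KH · pCO2 = 10^(−1.43) × 817×10^-6 = 3.035×10^-5 mol/kg
α₀ = 1/(1 + K1/[H⁺] + K1K2/[H⁺]²) = 1/(1 + 10^+1.91 + 10^+0.86) = 0.01117
DIC = [CO2*]/α₀ = 3.035×10^-5 / 0.01117 = 2.718 mmol/kg
[CO3²⁻] = α₂·DIC; α₂ = 0.08092, so [CO3²⁻] = 0.08092 × 2.718 = 0.220 mmol/kg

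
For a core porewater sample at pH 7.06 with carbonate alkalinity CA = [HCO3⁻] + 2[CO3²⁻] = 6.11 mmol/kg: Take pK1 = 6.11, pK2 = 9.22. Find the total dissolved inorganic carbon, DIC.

CA = [HCO3⁻] + 2[CO3²⁻] = (α₁ + 2α₂)·DIC
At pH 7.06: [H⁺]/K1 = 10^-0.95 = 0.11220, K2/[H⁺] = 10^-2.16 = 0.0069183
α₁ = 1/(1 + 0.11220 + 0.0069183) = 1/1.1191 = 0.8936; α₂ = α₁·K2/[H⁺] = 0.006182
α₁ + 2α₂ = 0.9059
DIC = CA / (α₁ + 2α₂) = 6.11 / 0.9059 = 6.74 mmol/kg

DIC = 6.74 mmol/kg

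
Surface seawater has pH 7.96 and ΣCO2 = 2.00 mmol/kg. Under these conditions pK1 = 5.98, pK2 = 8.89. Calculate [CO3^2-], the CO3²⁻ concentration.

[CO3²⁻] = 0.208 mmol/kg

α₂ = 1 / (1 + [H⁺]/K2 + [H⁺]²/(K1K2)) = 1 / (1 + 10^+0.93 + 10^-1.05)
   = 1 / (1 + 8.5114 + 0.089125) = 1/9.6005 = 0.1042
[CO3²⁻] = α₂ × DIC = 0.1042 × 2.00 = 0.208 mmol/kg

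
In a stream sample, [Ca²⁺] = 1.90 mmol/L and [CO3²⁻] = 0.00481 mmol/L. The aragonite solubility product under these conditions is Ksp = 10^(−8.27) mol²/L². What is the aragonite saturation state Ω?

Ω = 1.70

Ksp = 10^(−8.27) = 5.370×10^-9
Ω = [Ca²⁺][CO3²⁻]/Ksp = (1.90×10^-3)(0.00481×10^-3) / 5.370×10^-9 = 1.70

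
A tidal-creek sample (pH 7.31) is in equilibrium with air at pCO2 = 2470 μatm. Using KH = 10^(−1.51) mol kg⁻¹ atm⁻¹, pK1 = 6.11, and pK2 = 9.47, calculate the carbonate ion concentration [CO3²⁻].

[CO2*] = KH · pCO2 = 10^(−1.51) × 2470×10^-6 = 7.633×10^-5 mol/kg
α₀ = 1/(1 + K1/[H⁺] + K1K2/[H⁺]²) = 1/(1 + 10^+1.20 + 10^-0.96) = 0.05897
DIC = [CO2*]/α₀ = 7.633×10^-5 / 0.05897 = 1.294 mmol/kg
[CO3²⁻] = α₂·DIC; α₂ = 0.006466, so [CO3²⁻] = 0.006466 × 1.294 = 0.00837 mmol/kg = 8.37 μmol/kg

[CO3²⁻] = 8.37 μmol/kg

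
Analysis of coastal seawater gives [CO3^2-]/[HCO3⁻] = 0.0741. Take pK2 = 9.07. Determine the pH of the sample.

From K2 = [H⁺][CO3^2-]/[HCO3⁻]:  pH = pK2 + log₁₀([CO3^2-]/[HCO3⁻])
log₁₀(0.0741) = -1.130
pH = 9.07 + (-1.130) = 7.94

pH = 7.94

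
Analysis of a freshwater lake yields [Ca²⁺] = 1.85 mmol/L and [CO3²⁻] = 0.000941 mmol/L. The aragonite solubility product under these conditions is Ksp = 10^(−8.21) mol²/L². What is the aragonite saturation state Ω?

Ksp = 10^(−8.21) = 6.166×10^-9
Ω = [Ca²⁺][CO3²⁻]/Ksp = (1.85×10^-3)(0.000941×10^-3) / 6.166×10^-9 = 0.282

Ω = 0.282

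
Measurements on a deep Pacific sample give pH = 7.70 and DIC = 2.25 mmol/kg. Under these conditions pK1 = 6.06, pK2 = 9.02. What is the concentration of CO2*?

α₀ = 1 / (1 + K1/[H⁺] + K1K2/[H⁺]²) = 1 / (1 + 10^+1.64 + 10^+0.32)
   = 1 / (1 + 43.652 + 2.0893) = 1/46.741 = 0.02139
[CO2*] = α₀ × DIC = 0.02139 × 2.25 = 0.0481 mmol/kg

[CO2*] = 0.0481 mmol/kg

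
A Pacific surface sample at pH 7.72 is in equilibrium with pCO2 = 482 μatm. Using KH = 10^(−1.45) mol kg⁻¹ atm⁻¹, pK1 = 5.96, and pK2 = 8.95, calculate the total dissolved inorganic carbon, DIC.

[CO2*] = KH · pCO2 = 10^(−1.45) × 482×10^-6 = 1.710×10^-5 mol/kg
α₀ = 1/(1 + K1/[H⁺] + K1K2/[H⁺]²) = 1/(1 + 10^+1.76 + 10^+0.53) = 0.01615
DIC = [CO2*]/α₀ = 1.710×10^-5 / 0.01615 = 1.06 mmol/kg

DIC = 1.06 mmol/kg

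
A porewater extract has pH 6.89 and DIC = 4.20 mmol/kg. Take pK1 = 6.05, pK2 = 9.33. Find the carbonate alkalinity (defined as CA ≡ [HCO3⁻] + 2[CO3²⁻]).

CA = [HCO3⁻] + 2[CO3²⁻] = (α₁ + 2α₂)·DIC
At pH 6.89: [H⁺]/K1 = 10^-0.84 = 0.14454, K2/[H⁺] = 10^-2.44 = 0.0036308
α₁ = 1/(1 + 0.14454 + 0.0036308) = 1/1.1482 = 0.8709; α₂ = α₁·K2/[H⁺] = 0.003162
α₁ + 2α₂ = 0.8773
CA = 0.8773 × 4.20 = 3.68 mmol/kg

CA = 3.68 mmol/kg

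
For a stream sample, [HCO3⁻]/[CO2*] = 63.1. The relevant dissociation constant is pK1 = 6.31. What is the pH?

pH = 8.11

From K1 = [H⁺][HCO3⁻]/[CO2*]:  pH = pK1 + log₁₀([HCO3⁻]/[CO2*])
log₁₀(63.1) = +1.800
pH = 6.31 + (+1.800) = 8.11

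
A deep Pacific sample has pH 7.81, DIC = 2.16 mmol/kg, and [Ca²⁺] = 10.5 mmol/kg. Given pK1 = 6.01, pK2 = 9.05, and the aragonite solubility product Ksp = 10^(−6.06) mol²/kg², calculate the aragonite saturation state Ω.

Ω = 1.40

α₂ = 1 / (1 + [H⁺]/K2 + [H⁺]²/(K1K2)) = 1 / (1 + 10^+1.24 + 10^-0.56)
   = 1 / (1 + 17.378 + 0.27542) = 1/18.653 = 0.05361
[CO3²⁻] = α₂ × DIC = 0.05361 × 2.16 = 0.1158 mmol/kg
Ksp = 10^(−6.06) = 8.710×10^-7
Ω = [Ca²⁺][CO3²⁻]/Ksp = (10.5×10^-3)(1.158×10^-4) / 8.710×10^-7 = 1.40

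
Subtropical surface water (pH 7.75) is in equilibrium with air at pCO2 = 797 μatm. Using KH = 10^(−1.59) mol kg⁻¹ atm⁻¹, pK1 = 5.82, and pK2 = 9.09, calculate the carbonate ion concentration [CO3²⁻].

[CO2*] = KH · pCO2 = 10^(−1.59) × 797×10^-6 = 2.049×10^-5 mol/kg
α₀ = 1/(1 + K1/[H⁺] + K1K2/[H⁺]²) = 1/(1 + 10^+1.93 + 10^+0.59) = 0.01111
DIC = [CO2*]/α₀ = 2.049×10^-5 / 0.01111 = 1.844 mmol/kg
[CO3²⁻] = α₂·DIC; α₂ = 0.04323, so [CO3²⁻] = 0.04323 × 1.844 = 0.0797 mmol/kg

[CO3²⁻] = 0.0797 mmol/kg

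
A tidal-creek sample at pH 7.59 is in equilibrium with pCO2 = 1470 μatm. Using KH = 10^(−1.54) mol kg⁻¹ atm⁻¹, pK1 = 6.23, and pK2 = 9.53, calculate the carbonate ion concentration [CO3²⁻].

[CO2*] = KH · pCO2 = 10^(−1.54) × 1470×10^-6 = 4.240×10^-5 mol/kg
α₀ = 1/(1 + K1/[H⁺] + K1K2/[H⁺]²) = 1/(1 + 10^+1.36 + 10^-0.58) = 0.04137
DIC = [CO2*]/α₀ = 4.240×10^-5 / 0.04137 = 1.025 mmol/kg
[CO3²⁻] = α₂·DIC; α₂ = 0.01088, so [CO3²⁻] = 0.01088 × 1.025 = 0.0112 mmol/kg = 11.2 μmol/kg

[CO3²⁻] = 11.2 μmol/kg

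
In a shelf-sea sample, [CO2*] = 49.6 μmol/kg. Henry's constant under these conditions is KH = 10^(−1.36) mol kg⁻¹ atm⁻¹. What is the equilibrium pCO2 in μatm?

KH = 10^(−1.36) = 4.365×10^-2 mol kg⁻¹ atm⁻¹
pCO2 = [CO2*]/KH = 49.6×10^-6 / 4.365×10^-2 = 1.14×10^-3 atm = 1140 μatm

pCO2 = 1140 μatm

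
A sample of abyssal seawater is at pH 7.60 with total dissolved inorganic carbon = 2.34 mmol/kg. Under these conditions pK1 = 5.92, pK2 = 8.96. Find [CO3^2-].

[CO3²⁻] = 0.0960 mmol/kg

α₂ = 1 / (1 + [H⁺]/K2 + [H⁺]²/(K1K2)) = 1 / (1 + 10^+1.36 + 10^-0.32)
   = 1 / (1 + 22.909 + 0.47863) = 1/24.387 = 0.04100
[CO3²⁻] = α₂ × DIC = 0.04100 × 2.34 = 0.0960 mmol/kg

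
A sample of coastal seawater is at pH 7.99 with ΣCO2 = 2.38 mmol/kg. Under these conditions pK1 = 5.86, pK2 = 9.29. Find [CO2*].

[CO2*] = 16.7 μmol/kg

α₀ = 1 / (1 + K1/[H⁺] + K1K2/[H⁺]²) = 1 / (1 + 10^+2.13 + 10^+0.83)
   = 1 / (1 + 134.90 + 6.7608) = 1/142.66 = 0.007010
[CO2*] = α₀ × DIC = 0.007010 × 2.38 = 0.0167 mmol/kg = 16.7 μmol/kg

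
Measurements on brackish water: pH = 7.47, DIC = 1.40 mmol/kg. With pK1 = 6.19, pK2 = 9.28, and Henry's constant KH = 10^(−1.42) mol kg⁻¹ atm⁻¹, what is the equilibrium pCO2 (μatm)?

pCO2 = 1810 μatm

α₀ = 1 / (1 + K1/[H⁺] + K1K2/[H⁺]²) = 1 / (1 + 10^+1.28 + 10^-0.53)
   = 1 / (1 + 19.055 + 0.29512) = 1/20.350 = 0.04914
[CO2*] = α₀ × DIC = 0.04914 × 1.40 = 0.06880 mmol/kg
pCO2 = [CO2*]/KH = 6.880×10^-5 / 3.802×10^-2 = 1810 μatm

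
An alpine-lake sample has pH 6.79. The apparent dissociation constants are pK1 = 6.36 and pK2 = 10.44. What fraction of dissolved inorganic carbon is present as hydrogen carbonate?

α₁ = 0.729

α₁ = 1 / (1 + [H⁺]/K1 + K2/[H⁺]) = 1 / (1 + 10^-0.43 + 10^-3.65)
   = 1 / (1 + 0.37154 + 0.00022387) = 1/1.3718 = 0.7290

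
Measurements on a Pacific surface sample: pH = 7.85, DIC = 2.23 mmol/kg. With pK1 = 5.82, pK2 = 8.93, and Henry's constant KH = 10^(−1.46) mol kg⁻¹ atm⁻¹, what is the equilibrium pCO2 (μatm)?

α₀ = 1 / (1 + K1/[H⁺] + K1K2/[H⁺]²) = 1 / (1 + 10^+2.03 + 10^+0.95)
   = 1 / (1 + 107.15 + 8.9125) = 1/117.06 = 0.008542
[CO2*] = α₀ × DIC = 0.008542 × 2.23 = 0.01905 mmol/kg = 19.05 μmol/kg
pCO2 = [CO2*]/KH = 1.905×10^-5 / 3.467×10^-2 = 549 μatm

pCO2 = 549 μatm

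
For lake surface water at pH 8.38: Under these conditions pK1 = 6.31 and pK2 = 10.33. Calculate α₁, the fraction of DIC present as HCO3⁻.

α₁ = 0.981

α₁ = 1 / (1 + [H⁺]/K1 + K2/[H⁺]) = 1 / (1 + 10^-2.07 + 10^-1.95)
   = 1 / (1 + 0.0085114 + 0.011220) = 1/1.0197 = 0.9807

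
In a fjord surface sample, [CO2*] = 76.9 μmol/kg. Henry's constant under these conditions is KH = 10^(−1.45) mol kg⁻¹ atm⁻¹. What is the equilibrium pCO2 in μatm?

KH = 10^(−1.45) = 3.548×10^-2 mol kg⁻¹ atm⁻¹
pCO2 = [CO2*]/KH = 76.9×10^-6 / 3.548×10^-2 = 2.17×10^-3 atm = 2170 μatm

pCO2 = 2170 μatm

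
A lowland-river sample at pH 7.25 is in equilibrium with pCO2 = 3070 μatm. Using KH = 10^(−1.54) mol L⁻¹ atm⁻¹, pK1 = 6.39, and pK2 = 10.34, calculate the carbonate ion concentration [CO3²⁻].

[CO2*] = KH · pCO2 = 10^(−1.54) × 3070×10^-6 = 8.854×10^-5 mol/L
α₀ = 1/(1 + K1/[H⁺] + K1K2/[H⁺]²) = 1/(1 + 10^+0.86 + 10^-2.23) = 0.1212
DIC = [CO2*]/α₀ = 8.854×10^-5 / 0.1212 = 0.7305 mmol/L
[CO3²⁻] = α₂·DIC; α₂ = 0.0007137, so [CO3²⁻] = 0.0007137 × 0.7305 = 0.000521 mmol/L = 0.521 μmol/L

[CO3²⁻] = 0.521 μmol/L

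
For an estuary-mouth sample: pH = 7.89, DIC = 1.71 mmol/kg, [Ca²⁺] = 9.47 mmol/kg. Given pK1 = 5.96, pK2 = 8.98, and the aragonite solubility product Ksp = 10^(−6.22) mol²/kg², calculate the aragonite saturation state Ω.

α₂ = 1 / (1 + [H⁺]/K2 + [H⁺]²/(K1K2)) = 1 / (1 + 10^+1.09 + 10^-0.84)
   = 1 / (1 + 12.303 + 0.14454) = 1/13.447 = 0.07436
[CO3²⁻] = α₂ × DIC = 0.07436 × 1.71 = 0.1272 mmol/kg
Ksp = 10^(−6.22) = 6.026×10^-7
Ω = [Ca²⁺][CO3²⁻]/Ksp = (9.47×10^-3)(1.272×10^-4) / 6.026×10^-7 = 2.00

Ω = 2.00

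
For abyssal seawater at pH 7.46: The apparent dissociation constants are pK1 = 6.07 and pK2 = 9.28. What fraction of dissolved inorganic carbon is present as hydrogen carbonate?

α₁ = 1 / (1 + [H⁺]/K1 + K2/[H⁺]) = 1 / (1 + 10^-1.39 + 10^-1.82)
   = 1 / (1 + 0.040738 + 0.015136) = 1/1.0559 = 0.9471

α₁ = 0.947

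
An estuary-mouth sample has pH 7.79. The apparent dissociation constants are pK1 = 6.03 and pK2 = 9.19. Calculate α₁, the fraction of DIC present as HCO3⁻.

α₁ = 1 / (1 + [H⁺]/K1 + K2/[H⁺]) = 1 / (1 + 10^-1.76 + 10^-1.40)
   = 1 / (1 + 0.017378 + 0.039811) = 1/1.0572 = 0.9459

α₁ = 0.946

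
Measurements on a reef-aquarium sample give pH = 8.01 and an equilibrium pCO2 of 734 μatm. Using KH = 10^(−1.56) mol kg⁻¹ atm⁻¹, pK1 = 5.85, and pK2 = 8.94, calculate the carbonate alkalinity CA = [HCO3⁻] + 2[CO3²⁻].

[CO2*] = KH · pCO2 = 10^(−1.56) × 734×10^-6 = 2.022×10^-5 mol/kg
α₀ = 1/(1 + K1/[H⁺] + K1K2/[H⁺]²) = 1/(1 + 10^+2.16 + 10^+1.23) = 0.006153
DIC = [CO2*]/α₀ = 2.022×10^-5 / 0.006153 = 3.286 mmol/kg
CA = (α₁ + 2α₂)·DIC = (0.8894 + 2×0.1045) × 3.286 = 3.61 mmol/kg

CA = 3.61 mmol/kg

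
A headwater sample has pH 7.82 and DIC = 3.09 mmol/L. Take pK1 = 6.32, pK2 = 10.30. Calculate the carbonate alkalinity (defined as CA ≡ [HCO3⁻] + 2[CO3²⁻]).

CA = 3.01 mmol/L

CA = [HCO3⁻] + 2[CO3²⁻] = (α₁ + 2α₂)·DIC
At pH 7.82: [H⁺]/K1 = 10^-1.50 = 0.031623, K2/[H⁺] = 10^-2.48 = 0.0033113
α₁ = 1/(1 + 0.031623 + 0.0033113) = 1/1.0349 = 0.9662; α₂ = α₁·K2/[H⁺] = 0.003200
α₁ + 2α₂ = 0.9726
CA = 0.9726 × 3.09 = 3.01 mmol/L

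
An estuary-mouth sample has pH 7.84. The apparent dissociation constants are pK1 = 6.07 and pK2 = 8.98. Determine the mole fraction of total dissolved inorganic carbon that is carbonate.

α₂ = 1 / (1 + [H⁺]/K2 + [H⁺]²/(K1K2)) = 1 / (1 + 10^+1.14 + 10^-0.63)
   = 1 / (1 + 13.804 + 0.23442) = 1/15.038 = 0.06650

α₂ = 0.0665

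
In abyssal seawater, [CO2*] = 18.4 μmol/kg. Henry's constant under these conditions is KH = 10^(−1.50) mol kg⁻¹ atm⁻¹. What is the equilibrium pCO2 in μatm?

pCO2 = 582 μatm

KH = 10^(−1.50) = 3.162×10^-2 mol kg⁻¹ atm⁻¹
pCO2 = [CO2*]/KH = 18.4×10^-6 / 3.162×10^-2 = 5.82×10^-4 atm = 582 μatm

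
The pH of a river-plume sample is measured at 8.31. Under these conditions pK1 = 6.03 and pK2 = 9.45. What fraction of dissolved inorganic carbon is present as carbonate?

α₂ = 0.0672

α₂ = 1 / (1 + [H⁺]/K2 + [H⁺]²/(K1K2)) = 1 / (1 + 10^+1.14 + 10^-1.14)
   = 1 / (1 + 13.804 + 0.072444) = 1/14.876 = 0.06722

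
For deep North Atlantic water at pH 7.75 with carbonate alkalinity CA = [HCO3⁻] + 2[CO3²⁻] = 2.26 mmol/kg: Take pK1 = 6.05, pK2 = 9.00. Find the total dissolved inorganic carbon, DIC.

CA = [HCO3⁻] + 2[CO3²⁻] = (α₁ + 2α₂)·DIC
At pH 7.75: [H⁺]/K1 = 10^-1.70 = 0.019953, K2/[H⁺] = 10^-1.25 = 0.056234
α₁ = 1/(1 + 0.019953 + 0.056234) = 1/1.0762 = 0.9292; α₂ = α₁·K2/[H⁺] = 0.05225
α₁ + 2α₂ = 1.0337
DIC = CA / (α₁ + 2α₂) = 2.26 / 1.0337 = 2.19 mmol/kg

DIC = 2.19 mmol/kg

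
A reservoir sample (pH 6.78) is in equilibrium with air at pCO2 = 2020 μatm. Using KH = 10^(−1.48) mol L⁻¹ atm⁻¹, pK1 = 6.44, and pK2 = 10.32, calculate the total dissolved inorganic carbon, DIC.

[CO2*] = KH · pCO2 = 10^(−1.48) × 2020×10^-6 = 6.689×10^-5 mol/L
α₀ = 1/(1 + K1/[H⁺] + K1K2/[H⁺]²) = 1/(1 + 10^+0.34 + 10^-3.20) = 0.3136
DIC = [CO2*]/α₀ = 6.689×10^-5 / 0.3136 = 0.213 mmol/L

DIC = 0.213 mmol/L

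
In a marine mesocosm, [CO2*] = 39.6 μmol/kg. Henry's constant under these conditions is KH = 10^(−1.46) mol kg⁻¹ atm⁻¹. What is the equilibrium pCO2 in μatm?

pCO2 = 1140 μatm

KH = 10^(−1.46) = 3.467×10^-2 mol kg⁻¹ atm⁻¹
pCO2 = [CO2*]/KH = 39.6×10^-6 / 3.467×10^-2 = 1.14×10^-3 atm = 1140 μatm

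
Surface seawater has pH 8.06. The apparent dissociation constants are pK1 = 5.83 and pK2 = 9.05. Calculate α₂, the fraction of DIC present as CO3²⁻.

α₂ = 1 / (1 + [H⁺]/K2 + [H⁺]²/(K1K2)) = 1 / (1 + 10^+0.99 + 10^-1.24)
   = 1 / (1 + 9.7724 + 0.057544) = 1/10.830 = 0.09234

α₂ = 0.0923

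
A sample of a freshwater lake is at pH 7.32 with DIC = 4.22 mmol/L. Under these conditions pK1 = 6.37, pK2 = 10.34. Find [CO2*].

α₀ = 1 / (1 + K1/[H⁺] + K1K2/[H⁺]²) = 1 / (1 + 10^+0.95 + 10^-2.07)
   = 1 / (1 + 8.9125 + 0.0085114) = 1/9.9210 = 0.1008
[CO2*] = α₀ × DIC = 0.1008 × 4.22 = 0.425 mmol/L

[CO2*] = 0.425 mmol/L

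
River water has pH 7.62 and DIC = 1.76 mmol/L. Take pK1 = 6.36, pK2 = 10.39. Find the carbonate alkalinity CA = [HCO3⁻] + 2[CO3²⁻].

CA = 1.67 mmol/L

CA = [HCO3⁻] + 2[CO3²⁻] = (α₁ + 2α₂)·DIC
At pH 7.62: [H⁺]/K1 = 10^-1.26 = 0.054954, K2/[H⁺] = 10^-2.77 = 0.0016982
α₁ = 1/(1 + 0.054954 + 0.0016982) = 1/1.0567 = 0.9464; α₂ = α₁·K2/[H⁺] = 0.001607
α₁ + 2α₂ = 0.9496
CA = 0.9496 × 1.76 = 1.67 mmol/L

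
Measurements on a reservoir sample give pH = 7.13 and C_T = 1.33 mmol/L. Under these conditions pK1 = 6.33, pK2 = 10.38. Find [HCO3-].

[HCO3⁻] = 1.15 mmol/L

α₁ = 1 / (1 + [H⁺]/K1 + K2/[H⁺]) = 1 / (1 + 10^-0.80 + 10^-3.25)
   = 1 / (1 + 0.15849 + 0.00056234) = 1/1.1591 = 0.8628
[HCO3⁻] = α₁ × DIC = 0.8628 × 1.33 = 1.15 mmol/L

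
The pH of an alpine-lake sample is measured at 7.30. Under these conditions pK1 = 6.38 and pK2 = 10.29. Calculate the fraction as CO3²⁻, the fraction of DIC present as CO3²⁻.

α₂ = 0.000913

α₂ = 1 / (1 + [H⁺]/K2 + [H⁺]²/(K1K2)) = 1 / (1 + 10^+2.99 + 10^+2.07)
   = 1 / (1 + 977.24 + 117.49) = 1/1095.7 = 0.0009126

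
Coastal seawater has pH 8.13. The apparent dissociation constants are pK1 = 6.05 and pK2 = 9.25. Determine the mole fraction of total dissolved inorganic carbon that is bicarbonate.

α₁ = 0.922

α₁ = 1 / (1 + [H⁺]/K1 + K2/[H⁺]) = 1 / (1 + 10^-2.08 + 10^-1.12)
   = 1 / (1 + 0.0083176 + 0.075858) = 1/1.0842 = 0.9224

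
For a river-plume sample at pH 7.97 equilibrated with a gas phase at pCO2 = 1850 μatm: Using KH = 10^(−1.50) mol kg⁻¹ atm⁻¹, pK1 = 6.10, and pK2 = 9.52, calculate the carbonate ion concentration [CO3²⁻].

[CO2*] = KH · pCO2 = 10^(−1.50) × 1850×10^-6 = 5.850×10^-5 mol/kg
α₀ = 1/(1 + K1/[H⁺] + K1K2/[H⁺]²) = 1/(1 + 10^+1.87 + 10^+0.32) = 0.01295
DIC = [CO2*]/α₀ = 5.850×10^-5 / 0.01295 = 4.518 mmol/kg
[CO3²⁻] = α₂·DIC; α₂ = 0.02706, so [CO3²⁻] = 0.02706 × 4.518 = 0.122 mmol/kg

[CO3²⁻] = 0.122 mmol/kg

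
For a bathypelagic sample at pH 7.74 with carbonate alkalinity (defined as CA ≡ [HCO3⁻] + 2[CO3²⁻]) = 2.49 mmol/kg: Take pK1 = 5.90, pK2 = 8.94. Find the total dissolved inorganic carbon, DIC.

CA = [HCO3⁻] + 2[CO3²⁻] = (α₁ + 2α₂)·DIC
At pH 7.74: [H⁺]/K1 = 10^-1.84 = 0.014454, K2/[H⁺] = 10^-1.20 = 0.063096
α₁ = 1/(1 + 0.014454 + 0.063096) = 1/1.0776 = 0.9280; α₂ = α₁·K2/[H⁺] = 0.05855
α₁ + 2α₂ = 1.0451
DIC = CA / (α₁ + 2α₂) = 2.49 / 1.0451 = 2.38 mmol/kg

DIC = 2.38 mmol/kg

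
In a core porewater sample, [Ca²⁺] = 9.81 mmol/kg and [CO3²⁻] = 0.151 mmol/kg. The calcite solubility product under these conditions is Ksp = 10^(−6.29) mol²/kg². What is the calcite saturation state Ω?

Ω = 2.89

Ksp = 10^(−6.29) = 5.129×10^-7
Ω = [Ca²⁺][CO3²⁻]/Ksp = (9.81×10^-3)(0.151×10^-3) / 5.129×10^-7 = 2.89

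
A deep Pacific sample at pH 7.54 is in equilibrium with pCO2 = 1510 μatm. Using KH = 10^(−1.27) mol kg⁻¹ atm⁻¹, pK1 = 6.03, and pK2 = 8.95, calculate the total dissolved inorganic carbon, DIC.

DIC = 2.81 mmol/kg

[CO2*] = KH · pCO2 = 10^(−1.27) × 1510×10^-6 = 8.109×10^-5 mol/kg
α₀ = 1/(1 + K1/[H⁺] + K1K2/[H⁺]²) = 1/(1 + 10^+1.51 + 10^+0.10) = 0.02889
DIC = [CO2*]/α₀ = 8.109×10^-5 / 0.02889 = 2.81 mmol/kg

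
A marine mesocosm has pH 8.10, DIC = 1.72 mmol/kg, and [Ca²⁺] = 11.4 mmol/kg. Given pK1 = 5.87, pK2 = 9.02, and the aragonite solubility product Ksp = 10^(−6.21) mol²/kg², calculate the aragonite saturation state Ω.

α₂ = 1 / (1 + [H⁺]/K2 + [H⁺]²/(K1K2)) = 1 / (1 + 10^+0.92 + 10^-1.31)
   = 1 / (1 + 8.3176 + 0.048978) = 1/9.3666 = 0.1068
[CO3²⁻] = α₂ × DIC = 0.1068 × 1.72 = 0.1836 mmol/kg
Ksp = 10^(−6.21) = 6.166×10^-7
Ω = [Ca²⁺][CO3²⁻]/Ksp = (11.4×10^-3)(1.836×10^-4) / 6.166×10^-7 = 3.40

Ω = 3.40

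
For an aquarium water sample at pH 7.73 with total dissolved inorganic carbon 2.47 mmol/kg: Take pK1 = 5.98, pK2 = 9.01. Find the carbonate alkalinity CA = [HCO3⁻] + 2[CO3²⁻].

CA = [HCO3⁻] + 2[CO3²⁻] = (α₁ + 2α₂)·DIC
At pH 7.73: [H⁺]/K1 = 10^-1.75 = 0.017783, K2/[H⁺] = 10^-1.28 = 0.052481
α₁ = 1/(1 + 0.017783 + 0.052481) = 1/1.0703 = 0.9343; α₂ = α₁·K2/[H⁺] = 0.04904
α₁ + 2α₂ = 1.0324
CA = 1.0324 × 2.47 = 2.55 mmol/kg

CA = 2.55 mmol/kg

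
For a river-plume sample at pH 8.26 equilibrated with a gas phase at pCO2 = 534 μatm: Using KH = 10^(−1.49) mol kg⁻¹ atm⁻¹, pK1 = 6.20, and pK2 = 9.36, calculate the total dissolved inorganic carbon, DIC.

[CO2*] = KH · pCO2 = 10^(−1.49) × 534×10^-6 = 1.728×10^-5 mol/kg
α₀ = 1/(1 + K1/[H⁺] + K1K2/[H⁺]²) = 1/(1 + 10^+2.06 + 10^+0.96) = 0.008004
DIC = [CO2*]/α₀ = 1.728×10^-5 / 0.008004 = 2.16 mmol/kg

DIC = 2.16 mmol/kg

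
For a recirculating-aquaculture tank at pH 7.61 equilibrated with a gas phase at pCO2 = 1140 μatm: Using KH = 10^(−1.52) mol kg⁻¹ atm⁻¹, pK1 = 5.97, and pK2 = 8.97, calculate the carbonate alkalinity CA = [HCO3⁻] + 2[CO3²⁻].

[CO2*] = KH · pCO2 = 10^(−1.52) × 1140×10^-6 = 3.443×10^-5 mol/kg
α₀ = 1/(1 + K1/[H⁺] + K1K2/[H⁺]²) = 1/(1 + 10^+1.64 + 10^+0.28) = 0.02148
DIC = [CO2*]/α₀ = 3.443×10^-5 / 0.02148 = 1.603 mmol/kg
CA = (α₁ + 2α₂)·DIC = (0.9376 + 2×0.04093) × 1.603 = 1.63 mmol/kg

CA = 1.63 mmol/kg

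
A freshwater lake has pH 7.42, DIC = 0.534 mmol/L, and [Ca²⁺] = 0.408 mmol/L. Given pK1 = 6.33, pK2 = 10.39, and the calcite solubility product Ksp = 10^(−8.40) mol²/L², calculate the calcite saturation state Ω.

α₂ = 1 / (1 + [H⁺]/K2 + [H⁺]²/(K1K2)) = 1 / (1 + 10^+2.97 + 10^+1.88)
   = 1 / (1 + 933.25 + 75.858) = 1/1010.1 = 0.0009900
[CO3²⁻] = α₂ × DIC = 0.0009900 × 0.534 = 0.0005287 mmol/L = 0.5287 μmol/L
Ksp = 10^(−8.40) = 3.981×10^-9
Ω = [Ca²⁺][CO3²⁻]/Ksp = (0.408×10^-3)(5.287×10^-7) / 3.981×10^-9 = 0.0542

Ω = 0.0542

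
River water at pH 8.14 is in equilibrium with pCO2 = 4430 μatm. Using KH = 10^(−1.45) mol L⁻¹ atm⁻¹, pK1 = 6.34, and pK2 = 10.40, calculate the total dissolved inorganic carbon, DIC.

DIC = 10.1 mmol/L

[CO2*] = KH · pCO2 = 10^(−1.45) × 4430×10^-6 = 1.572×10^-4 mol/L
α₀ = 1/(1 + K1/[H⁺] + K1K2/[H⁺]²) = 1/(1 + 10^+1.80 + 10^-0.46) = 0.01552
DIC = [CO2*]/α₀ = 1.572×10^-4 / 0.01552 = 10.1 mmol/L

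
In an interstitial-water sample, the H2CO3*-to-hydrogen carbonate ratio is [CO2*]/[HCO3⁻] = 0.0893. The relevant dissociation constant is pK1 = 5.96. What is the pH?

From K1 = [H⁺][HCO3⁻]/[CO2*]:  pH = pK1 − log₁₀([CO2*]/[HCO3⁻])
log₁₀(0.0893) = -1.049
pH = 5.96 − (-1.049) = 7.01

pH = 7.01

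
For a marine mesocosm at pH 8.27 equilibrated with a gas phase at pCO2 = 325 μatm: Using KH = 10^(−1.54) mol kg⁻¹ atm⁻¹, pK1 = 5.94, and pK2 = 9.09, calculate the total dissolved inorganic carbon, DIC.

[CO2*] = KH · pCO2 = 10^(−1.54) × 325×10^-6 = 9.373×10^-6 mol/kg
α₀ = 1/(1 + K1/[H⁺] + K1K2/[H⁺]²) = 1/(1 + 10^+2.33 + 10^+1.51) = 0.004046
DIC = [CO2*]/α₀ = 9.373×10^-6 / 0.004046 = 2.32 mmol/kg

DIC = 2.32 mmol/kg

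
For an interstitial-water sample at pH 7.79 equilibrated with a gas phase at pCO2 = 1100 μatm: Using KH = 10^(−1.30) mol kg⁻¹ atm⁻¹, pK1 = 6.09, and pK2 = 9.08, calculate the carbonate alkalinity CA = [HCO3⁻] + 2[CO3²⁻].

CA = 3.05 mmol/kg

[CO2*] = KH · pCO2 = 10^(−1.30) × 1100×10^-6 = 5.513×10^-5 mol/kg
α₀ = 1/(1 + K1/[H⁺] + K1K2/[H⁺]²) = 1/(1 + 10^+1.70 + 10^+0.41) = 0.01863
DIC = [CO2*]/α₀ = 5.513×10^-5 / 0.01863 = 2.960 mmol/kg
CA = (α₁ + 2α₂)·DIC = (0.9335 + 2×0.04788) × 2.960 = 3.05 mmol/kg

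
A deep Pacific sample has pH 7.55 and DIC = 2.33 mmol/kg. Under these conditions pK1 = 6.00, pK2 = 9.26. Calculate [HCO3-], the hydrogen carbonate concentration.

[HCO3⁻] = 2.22 mmol/kg

α₁ = 1 / (1 + [H⁺]/K1 + K2/[H⁺]) = 1 / (1 + 10^-1.55 + 10^-1.71)
   = 1 / (1 + 0.028184 + 0.019498) = 1/1.0477 = 0.9545
[HCO3⁻] = α₁ × DIC = 0.9545 × 2.33 = 2.22 mmol/kg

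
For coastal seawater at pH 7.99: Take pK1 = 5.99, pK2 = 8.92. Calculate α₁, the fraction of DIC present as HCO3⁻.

α₁ = 1 / (1 + [H⁺]/K1 + K2/[H⁺]) = 1 / (1 + 10^-2.00 + 10^-0.93)
   = 1 / (1 + 0.010000 + 0.11749) = 1/1.1275 = 0.8869

α₁ = 0.887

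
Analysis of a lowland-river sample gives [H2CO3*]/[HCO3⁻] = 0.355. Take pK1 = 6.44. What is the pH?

From K1 = [H⁺][HCO3⁻]/[H2CO3*]:  pH = pK1 − log₁₀([H2CO3*]/[HCO3⁻])
log₁₀(0.355) = -0.450
pH = 6.44 − (-0.450) = 6.89

pH = 6.89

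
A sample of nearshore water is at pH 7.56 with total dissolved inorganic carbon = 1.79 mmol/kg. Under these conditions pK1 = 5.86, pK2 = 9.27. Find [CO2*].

α₀ = 1 / (1 + K1/[H⁺] + K1K2/[H⁺]²) = 1 / (1 + 10^+1.70 + 10^-0.01)
   = 1 / (1 + 50.119 + 0.97724) = 1/52.096 = 0.01920
[CO2*] = α₀ × DIC = 0.01920 × 1.79 = 0.0344 mmol/kg

[CO2*] = 0.0344 mmol/kg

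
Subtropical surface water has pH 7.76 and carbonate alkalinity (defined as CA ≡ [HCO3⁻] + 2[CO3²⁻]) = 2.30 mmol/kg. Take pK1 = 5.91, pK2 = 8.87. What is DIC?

CA = [HCO3⁻] + 2[CO3²⁻] = (α₁ + 2α₂)·DIC
At pH 7.76: [H⁺]/K1 = 10^-1.85 = 0.014125, K2/[H⁺] = 10^-1.11 = 0.077625
α₁ = 1/(1 + 0.014125 + 0.077625) = 1/1.0918 = 0.9160; α₂ = α₁·K2/[H⁺] = 0.07110
α₁ + 2α₂ = 1.0582
DIC = CA / (α₁ + 2α₂) = 2.30 / 1.0582 = 2.17 mmol/kg

DIC = 2.17 mmol/kg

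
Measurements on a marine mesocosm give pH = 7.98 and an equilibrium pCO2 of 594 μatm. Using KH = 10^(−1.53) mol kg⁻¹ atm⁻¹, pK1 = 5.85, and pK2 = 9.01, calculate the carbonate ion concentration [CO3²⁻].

[CO3²⁻] = 0.221 mmol/kg

[CO2*] = KH · pCO2 = 10^(−1.53) × 594×10^-6 = 1.753×10^-5 mol/kg
α₀ = 1/(1 + K1/[H⁺] + K1K2/[H⁺]²) = 1/(1 + 10^+2.13 + 10^+1.10) = 0.006735
DIC = [CO2*]/α₀ = 1.753×10^-5 / 0.006735 = 2.603 mmol/kg
[CO3²⁻] = α₂·DIC; α₂ = 0.08478, so [CO3²⁻] = 0.08478 × 2.603 = 0.221 mmol/kg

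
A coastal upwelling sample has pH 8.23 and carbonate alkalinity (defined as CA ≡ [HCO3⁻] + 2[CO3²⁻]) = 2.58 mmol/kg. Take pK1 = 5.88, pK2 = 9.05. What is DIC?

CA = [HCO3⁻] + 2[CO3²⁻] = (α₁ + 2α₂)·DIC
At pH 8.23: [H⁺]/K1 = 10^-2.35 = 0.0044668, K2/[H⁺] = 10^-0.82 = 0.15136
α₁ = 1/(1 + 0.0044668 + 0.15136) = 1/1.1558 = 0.8652; α₂ = α₁·K2/[H⁺] = 0.1310
α₁ + 2α₂ = 1.1271
DIC = CA / (α₁ + 2α₂) = 2.58 / 1.1271 = 2.29 mmol/kg

DIC = 2.29 mmol/kg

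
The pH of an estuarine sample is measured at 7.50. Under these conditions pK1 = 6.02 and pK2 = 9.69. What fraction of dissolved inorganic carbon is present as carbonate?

α₂ = 1 / (1 + [H⁺]/K2 + [H⁺]²/(K1K2)) = 1 / (1 + 10^+2.19 + 10^+0.71)
   = 1 / (1 + 154.88 + 5.1286) = 1/161.01 = 0.006211

α₂ = 0.00621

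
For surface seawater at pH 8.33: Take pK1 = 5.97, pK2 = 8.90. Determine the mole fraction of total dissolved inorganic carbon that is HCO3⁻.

α₁ = 0.785

α₁ = 1 / (1 + [H⁺]/K1 + K2/[H⁺]) = 1 / (1 + 10^-2.36 + 10^-0.57)
   = 1 / (1 + 0.0043652 + 0.26915) = 1/1.2735 = 0.7852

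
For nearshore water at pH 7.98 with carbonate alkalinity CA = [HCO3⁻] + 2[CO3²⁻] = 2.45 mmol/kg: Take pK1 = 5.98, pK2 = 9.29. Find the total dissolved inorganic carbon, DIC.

CA = [HCO3⁻] + 2[CO3²⁻] = (α₁ + 2α₂)·DIC
At pH 7.98: [H⁺]/K1 = 10^-2.00 = 0.010000, K2/[H⁺] = 10^-1.31 = 0.048978
α₁ = 1/(1 + 0.010000 + 0.048978) = 1/1.0590 = 0.9443; α₂ = α₁·K2/[H⁺] = 0.04625
α₁ + 2α₂ = 1.0368
DIC = CA / (α₁ + 2α₂) = 2.45 / 1.0368 = 2.36 mmol/kg

DIC = 2.36 mmol/kg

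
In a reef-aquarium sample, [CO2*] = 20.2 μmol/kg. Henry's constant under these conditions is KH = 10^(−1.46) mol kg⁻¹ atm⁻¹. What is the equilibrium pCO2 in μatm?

pCO2 = 583 μatm

KH = 10^(−1.46) = 3.467×10^-2 mol kg⁻¹ atm⁻¹
pCO2 = [CO2*]/KH = 20.2×10^-6 / 3.467×10^-2 = 5.83×10^-4 atm = 583 μatm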